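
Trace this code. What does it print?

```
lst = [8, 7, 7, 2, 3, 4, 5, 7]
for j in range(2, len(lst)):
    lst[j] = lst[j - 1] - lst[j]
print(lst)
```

[8, 7, 0, -2, -5, -9, -14, -21]

j=2: lst[2] = 7-7 = 0 → [8, 7, 0, 2, 3, 4, 5, 7]
j=3: lst[3] = 0-2 = -2 → [8, 7, 0, -2, 3, 4, 5, 7]
j=4: lst[4] = (-2)-3 = -5 → [8, 7, 0, -2, -5, 4, 5, 7]
j=5: lst[5] = (-5)-4 = -9 → [8, 7, 0, -2, -5, -9, 5, 7]
j=6: lst[6] = (-9)-5 = -14 → [8, 7, 0, -2, -5, -9, -14, 7]
j=7: lst[7] = (-14)-7 = -21 → [8, 7, 0, -2, -5, -9, -14, -21]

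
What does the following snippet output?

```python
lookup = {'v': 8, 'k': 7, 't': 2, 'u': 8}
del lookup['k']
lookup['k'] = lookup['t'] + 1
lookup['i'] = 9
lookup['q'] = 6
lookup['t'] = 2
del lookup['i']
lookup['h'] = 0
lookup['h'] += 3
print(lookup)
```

{'v': 8, 't': 2, 'u': 8, 'k': 3, 'q': 6, 'h': 3}

del 'k' → {'v': 8, 't': 2, 'u': 8}
lookup['k'] = lookup['t']+1 = 3 → {'v': 8, 't': 2, 'u': 8, 'k': 3}
lookup['i'] = 9 → {'v': 8, 't': 2, 'u': 8, 'k': 3, 'i': 9}
lookup['q'] = 6 → {'v': 8, 't': 2, 'u': 8, 'k': 3, 'i': 9, 'q': 6}
lookup['t'] = 2 → {'v': 8, 't': 2, 'u': 8, 'k': 3, 'i': 9, 'q': 6}
del 'i' → {'v': 8, 't': 2, 'u': 8, 'k': 3, 'q': 6}
lookup['h'] = 0 → {'v': 8, 't': 2, 'u': 8, 'k': 3, 'q': 6, 'h': 0}
lookup['h'] = 0+3 = 3 → {'v': 8, 't': 2, 'u': 8, 'k': 3, 'q': 6, 'h': 3}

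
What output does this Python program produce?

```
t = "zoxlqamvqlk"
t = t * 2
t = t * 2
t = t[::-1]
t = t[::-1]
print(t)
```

zoxlqamvqlkzoxlqamvqlkzoxlqamvqlkzoxlqamvqlk

repeat ×2 → 'zoxlqamvqlkzoxlqamvqlk'
repeat ×2 → 'zoxlqamvqlkzoxlqamvqlkzoxlqamvqlkzoxlqamvqlk'
reverse → 'klqvmaqlxozklqvmaqlxozklqvmaqlxozklqvmaqlxoz'
reverse → 'zoxlqamvqlkzoxlqamvqlkzoxlqamvqlkzoxlqamvqlk'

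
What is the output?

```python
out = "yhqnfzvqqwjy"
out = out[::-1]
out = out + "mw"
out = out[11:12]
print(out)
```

reverse → 'yjwqqvzfnqhy'
+ 'mw' → 'yjwqqvzfnqhymw'
slice [11:12] → 'y'

y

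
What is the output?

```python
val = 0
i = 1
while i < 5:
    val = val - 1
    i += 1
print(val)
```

-4

i=1: val = 0-1 = -1
i=2: val = (-1)-1 = -2
i=3: val = (-2)-1 = -3
i=4: val = (-3)-1 = -4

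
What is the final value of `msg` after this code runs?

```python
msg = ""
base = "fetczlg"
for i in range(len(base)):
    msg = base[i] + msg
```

i=0: prepend 'f' → 'f'
i=1: prepend 'e' → 'ef'
i=2: prepend 't' → 'tef'
i=3: prepend 'c' → 'ctef'
i=4: prepend 'z' → 'zctef'
i=5: prepend 'l' → 'lzctef'
i=6: prepend 'g' → 'glzctef'

'glzctef'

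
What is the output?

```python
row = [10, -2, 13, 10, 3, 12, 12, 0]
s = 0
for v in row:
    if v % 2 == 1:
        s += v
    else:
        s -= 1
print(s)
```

v=10: not odd, s = 0-1 = -1
v=-2: not odd, s = (-1)-1 = -2
v=13: odd, s = (-2)+13 = 11
v=10: not odd, s = 11-1 = 10
v=3: odd, s = 10+3 = 13
v=12: not odd, s = 13-1 = 12
v=12: not odd, s = 12-1 = 11
v=0: not odd, s = 11-1 = 10

10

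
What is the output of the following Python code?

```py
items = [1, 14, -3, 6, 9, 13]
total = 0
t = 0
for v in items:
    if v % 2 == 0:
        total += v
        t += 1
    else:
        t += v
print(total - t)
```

v=1: not even; t=1
v=14: even, total = 0+14 = 14; t=2
v=-3: not even; t=-1
v=6: even, total = 14+6 = 20; t=0
v=9: not even; t=9
v=13: not even; t=22
total-t = 20-22 = -2

-2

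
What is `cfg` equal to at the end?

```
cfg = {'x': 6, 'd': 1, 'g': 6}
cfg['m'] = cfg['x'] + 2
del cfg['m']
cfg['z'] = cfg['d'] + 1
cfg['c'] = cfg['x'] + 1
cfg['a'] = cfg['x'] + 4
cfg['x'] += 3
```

{'x': 9, 'd': 1, 'g': 6, 'z': 2, 'c': 7, 'a': 10}

cfg['m'] = cfg['x']+2 = 8 → {'x': 6, 'd': 1, 'g': 6, 'm': 8}
del 'm' → {'x': 6, 'd': 1, 'g': 6}
cfg['z'] = cfg['d']+1 = 2 → {'x': 6, 'd': 1, 'g': 6, 'z': 2}
cfg['c'] = cfg['x']+1 = 7 → {'x': 6, 'd': 1, 'g': 6, 'z': 2, 'c': 7}
cfg['a'] = cfg['x']+4 = 10 → {'x': 6, 'd': 1, 'g': 6, 'z': 2, 'c': 7, 'a': 10}
cfg['x'] = 6+3 = 9 → {'x': 9, 'd': 1, 'g': 6, 'z': 2, 'c': 7, 'a': 10}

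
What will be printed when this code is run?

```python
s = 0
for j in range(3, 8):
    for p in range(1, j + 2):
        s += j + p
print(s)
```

j=3,p=1: s = 0+4 = 4
j=3,p=2: s = 4+5 = 9
j=3,p=3: s = 9+6 = 15
j=3,p=4: s = 15+7 = 22
j=4,p=1: s = 22+5 = 27
j=4,p=2: s = 27+6 = 33
j=4,p=3: s = 33+7 = 40
j=4,p=4: s = 40+8 = 48
j=4,p=5: s = 48+9 = 57
j=5,p=1: s = 57+6 = 63
j=5,p=2: s = 63+7 = 70
j=5,p=3: s = 70+8 = 78
j=5,p=4: s = 78+9 = 87
j=5,p=5: s = 87+10 = 97
j=5,p=6: s = 97+11 = 108
j=6,p=1: s = 108+7 = 115
j=6,p=2: s = 115+8 = 123
j=6,p=3: s = 123+9 = 132
j=6,p=4: s = 132+10 = 142
j=6,p=5: s = 142+11 = 153
j=6,p=6: s = 153+12 = 165
j=6,p=7: s = 165+13 = 178
j=7,p=1: s = 178+8 = 186
j=7,p=2: s = 186+9 = 195
j=7,p=3: s = 195+10 = 205
j=7,p=4: s = 205+11 = 216
j=7,p=5: s = 216+12 = 228
j=7,p=6: s = 228+13 = 241
j=7,p=7: s = 241+14 = 255
j=7,p=8: s = 255+15 = 270

270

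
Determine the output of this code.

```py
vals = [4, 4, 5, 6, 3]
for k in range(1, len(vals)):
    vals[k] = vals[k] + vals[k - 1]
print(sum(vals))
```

66

k=1: vals[1] = 4+4 = 8 → [4, 8, 5, 6, 3]
k=2: vals[2] = 5+8 = 13 → [4, 8, 13, 6, 3]
k=3: vals[3] = 6+13 = 19 → [4, 8, 13, 19, 3]
k=4: vals[4] = 3+19 = 22 → [4, 8, 13, 19, 22]
sum = 66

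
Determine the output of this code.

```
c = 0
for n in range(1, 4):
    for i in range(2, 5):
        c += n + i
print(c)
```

45

n=1,i=2: c = 0+3 = 3
n=1,i=3: c = 3+4 = 7
n=1,i=4: c = 7+5 = 12
n=2,i=2: c = 12+4 = 16
n=2,i=3: c = 16+5 = 21
n=2,i=4: c = 21+6 = 27
n=3,i=2: c = 27+5 = 32
n=3,i=3: c = 32+6 = 38
n=3,i=4: c = 38+7 = 45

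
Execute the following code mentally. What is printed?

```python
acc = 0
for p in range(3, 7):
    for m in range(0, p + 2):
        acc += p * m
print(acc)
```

363

p=3,m=0: acc = 0+0 = 0
p=3,m=1: acc = 0+3 = 3
p=3,m=2: acc = 3+6 = 9
p=3,m=3: acc = 9+9 = 18
p=3,m=4: acc = 18+12 = 30
p=4,m=0: acc = 30+0 = 30
p=4,m=1: acc = 30+4 = 34
p=4,m=2: acc = 34+8 = 42
p=4,m=3: acc = 42+12 = 54
p=4,m=4: acc = 54+16 = 70
p=4,m=5: acc = 70+20 = 90
p=5,m=0: acc = 90+0 = 90
p=5,m=1: acc = 90+5 = 95
p=5,m=2: acc = 95+10 = 105
p=5,m=3: acc = 105+15 = 120
p=5,m=4: acc = 120+20 = 140
p=5,m=5: acc = 140+25 = 165
p=5,m=6: acc = 165+30 = 195
p=6,m=0: acc = 195+0 = 195
p=6,m=1: acc = 195+6 = 201
p=6,m=2: acc = 201+12 = 213
p=6,m=3: acc = 213+18 = 231
p=6,m=4: acc = 231+24 = 255
p=6,m=5: acc = 255+30 = 285
p=6,m=6: acc = 285+36 = 321
p=6,m=7: acc = 321+42 = 363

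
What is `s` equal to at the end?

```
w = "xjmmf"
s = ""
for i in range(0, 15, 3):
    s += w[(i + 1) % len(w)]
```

i=0: add w[1]='j' → 'j'
i=3: add w[4]='f' → 'jf'
i=6: add w[2]='m' → 'jfm'
i=9: add w[0]='x' → 'jfmx'
i=12: add w[3]='m' → 'jfmxm'

'jfmxm'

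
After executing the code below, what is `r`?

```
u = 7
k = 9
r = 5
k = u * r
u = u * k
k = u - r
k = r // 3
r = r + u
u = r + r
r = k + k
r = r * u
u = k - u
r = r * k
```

k = 7*5 = 35
u = 7*35 = 245
k = 245-5 = 240
k = 5//3 = 1
r = 5+245 = 250
u = 250+250 = 500
r = 1+1 = 2
r = 2*500 = 1000
u = 1-500 = -499
r = 1000*1 = 1000

1000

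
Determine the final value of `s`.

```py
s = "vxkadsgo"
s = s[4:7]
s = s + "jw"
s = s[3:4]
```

slice [4:7] → 'dsg'
+ 'jw' → 'dsgjw'
slice [3:4] → 'j'

'j'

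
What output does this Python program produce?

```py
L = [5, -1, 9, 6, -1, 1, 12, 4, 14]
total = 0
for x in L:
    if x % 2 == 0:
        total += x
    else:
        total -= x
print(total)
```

x=5: not even, total = 0-5 = -5
x=-1: not even, total = (-5)-(-1) = -4
x=9: not even, total = (-4)-9 = -13
x=6: even, total = (-13)+6 = -7
x=-1: not even, total = (-7)-(-1) = -6
x=1: not even, total = (-6)-1 = -7
x=12: even, total = (-7)+12 = 5
x=4: even, total = 5+4 = 9
x=14: even, total = 9+14 = 23

23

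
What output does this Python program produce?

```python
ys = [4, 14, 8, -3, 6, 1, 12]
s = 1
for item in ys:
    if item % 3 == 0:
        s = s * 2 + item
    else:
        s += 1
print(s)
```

46

item=4: not %3==0, s = 1+1 = 2
item=14: not %3==0, s = 2+1 = 3
item=8: not %3==0, s = 3+1 = 4
item=-3: %3==0, s = 4*2+(-3) = 5
item=6: %3==0, s = 5*2+6 = 16
item=1: not %3==0, s = 16+1 = 17
item=12: %3==0, s = 17*2+12 = 46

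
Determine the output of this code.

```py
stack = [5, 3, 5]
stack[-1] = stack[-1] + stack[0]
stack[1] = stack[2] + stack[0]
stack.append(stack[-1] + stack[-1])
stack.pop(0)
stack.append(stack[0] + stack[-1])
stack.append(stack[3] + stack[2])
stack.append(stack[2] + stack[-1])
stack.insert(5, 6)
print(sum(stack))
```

stack[-1] = stack[-1]+stack[0] = 5+5 = 10 → [5, 3, 10]
stack[1] = stack[2]+stack[0] = 10+5 = 15 → [5, 15, 10]
append stack[-1]+stack[-1] = 10+10 = 20 → [5, 15, 10, 20]
pop(0) removes 5 → [15, 10, 20]
append stack[0]+stack[-1] = 15+20 = 35 → [15, 10, 20, 35]
append stack[3]+stack[2] = 35+20 = 55 → [15, 10, 20, 35, 55]
append stack[2]+stack[-1] = 20+55 = 75 → [15, 10, 20, 35, 55, 75]
insert 6 at 5 → [15, 10, 20, 35, 55, 6, 75]
sum = 216

216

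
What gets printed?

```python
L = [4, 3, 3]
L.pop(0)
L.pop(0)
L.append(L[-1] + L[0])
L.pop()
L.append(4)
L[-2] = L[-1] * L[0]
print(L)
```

[12, 4]

pop(0) removes 4 → [3, 3]
pop(0) removes 3 → [3]
append L[-1]+L[0] = 3+3 = 6 → [3, 6]
pop() removes 6 → [3]
append 4 → [3, 4]
L[-2] = L[-1]*L[0] = 4*3 = 12 → [12, 4]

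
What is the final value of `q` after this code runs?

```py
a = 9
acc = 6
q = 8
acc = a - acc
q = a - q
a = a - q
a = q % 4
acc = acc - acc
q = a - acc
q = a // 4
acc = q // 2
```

acc = 9-6 = 3
q = 9-8 = 1
a = 9-1 = 8
a = 1%4 = 1
acc = 3-3 = 0
q = 1-0 = 1
q = 1//4 = 0
acc = 0//2 = 0

0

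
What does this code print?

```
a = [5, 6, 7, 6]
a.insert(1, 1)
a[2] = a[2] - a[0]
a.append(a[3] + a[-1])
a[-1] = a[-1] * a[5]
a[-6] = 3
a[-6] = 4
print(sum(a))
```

insert 1 at 1 → [5, 1, 6, 7, 6]
a[2] = a[2]-a[0] = 6-5 = 1 → [5, 1, 1, 7, 6]
append a[3]+a[-1] = 7+6 = 13 → [5, 1, 1, 7, 6, 13]
a[-1] = a[-1]*a[5] = 13*13 = 169 → [5, 1, 1, 7, 6, 169]
a[-6] = 3 → [3, 1, 1, 7, 6, 169]
a[-6] = 4 → [4, 1, 1, 7, 6, 169]
sum = 188

188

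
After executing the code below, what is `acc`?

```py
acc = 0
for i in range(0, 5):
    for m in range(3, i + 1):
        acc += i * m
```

i=3,m=3: acc = 0+9 = 9
i=4,m=3: acc = 9+12 = 21
i=4,m=4: acc = 21+16 = 37

37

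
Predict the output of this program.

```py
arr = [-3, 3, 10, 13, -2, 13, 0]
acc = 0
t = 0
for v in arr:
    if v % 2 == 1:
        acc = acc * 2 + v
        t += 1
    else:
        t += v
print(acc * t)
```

v=-3: odd, acc = 0*2+(-3) = -3; t=1
v=3: odd, acc = (-3)*2+3 = -3; t=2
v=10: not odd; t=12
v=13: odd, acc = (-3)*2+13 = 7; t=13
v=-2: not odd; t=11
v=13: odd, acc = 7*2+13 = 27; t=12
v=0: not odd; t=12
acc*t = 27*12 = 324

324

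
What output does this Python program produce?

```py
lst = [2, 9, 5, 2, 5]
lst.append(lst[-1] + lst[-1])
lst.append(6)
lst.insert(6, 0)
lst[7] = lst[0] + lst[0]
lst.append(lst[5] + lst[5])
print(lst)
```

append lst[-1]+lst[-1] = 5+5 = 10 → [2, 9, 5, 2, 5, 10]
append 6 → [2, 9, 5, 2, 5, 10, 6]
insert 0 at 6 → [2, 9, 5, 2, 5, 10, 0, 6]
lst[7] = lst[0]+lst[0] = 2+2 = 4 → [2, 9, 5, 2, 5, 10, 0, 4]
append lst[5]+lst[5] = 10+10 = 20 → [2, 9, 5, 2, 5, 10, 0, 4, 20]

[2, 9, 5, 2, 5, 10, 0, 4, 20]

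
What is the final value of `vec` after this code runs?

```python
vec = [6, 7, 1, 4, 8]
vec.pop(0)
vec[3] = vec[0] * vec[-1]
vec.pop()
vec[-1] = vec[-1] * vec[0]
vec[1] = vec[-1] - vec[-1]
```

[7, 0, 28]

pop(0) removes 6 → [7, 1, 4, 8]
vec[3] = vec[0]*vec[-1] = 7*8 = 56 → [7, 1, 4, 56]
pop() removes 56 → [7, 1, 4]
vec[-1] = vec[-1]*vec[0] = 4*7 = 28 → [7, 1, 28]
vec[1] = vec[-1]-vec[-1] = 28-28 = 0 → [7, 0, 28]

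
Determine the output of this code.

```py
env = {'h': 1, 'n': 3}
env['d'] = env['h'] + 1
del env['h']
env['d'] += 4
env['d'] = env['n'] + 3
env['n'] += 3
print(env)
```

{'n': 6, 'd': 6}

env['d'] = env['h']+1 = 2 → {'h': 1, 'n': 3, 'd': 2}
del 'h' → {'n': 3, 'd': 2}
env['d'] = 2+4 = 6 → {'n': 3, 'd': 6}
env['d'] = env['n']+3 = 6 → {'n': 3, 'd': 6}
env['n'] = 3+3 = 6 → {'n': 6, 'd': 6}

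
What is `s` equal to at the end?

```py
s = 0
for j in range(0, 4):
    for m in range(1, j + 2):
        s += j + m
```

40

j=0,m=1: s = 0+1 = 1
j=1,m=1: s = 1+2 = 3
j=1,m=2: s = 3+3 = 6
j=2,m=1: s = 6+3 = 9
j=2,m=2: s = 9+4 = 13
j=2,m=3: s = 13+5 = 18
j=3,m=1: s = 18+4 = 22
j=3,m=2: s = 22+5 = 27
j=3,m=3: s = 27+6 = 33
j=3,m=4: s = 33+7 = 40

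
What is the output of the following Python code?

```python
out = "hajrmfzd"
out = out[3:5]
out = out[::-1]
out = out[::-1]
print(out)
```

slice [3:5] → 'rm'
reverse → 'mr'
reverse → 'rm'

rm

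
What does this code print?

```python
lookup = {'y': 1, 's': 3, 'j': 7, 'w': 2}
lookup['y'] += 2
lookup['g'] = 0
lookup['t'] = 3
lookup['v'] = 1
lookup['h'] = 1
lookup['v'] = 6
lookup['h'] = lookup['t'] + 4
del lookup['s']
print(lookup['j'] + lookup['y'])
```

lookup['y'] = 1+2 = 3 → {'y': 3, 's': 3, 'j': 7, 'w': 2}
lookup['g'] = 0 → {'y': 3, 's': 3, 'j': 7, 'w': 2, 'g': 0}
lookup['t'] = 3 → {'y': 3, 's': 3, 'j': 7, 'w': 2, 'g': 0, 't': 3}
lookup['v'] = 1 → {'y': 3, 's': 3, 'j': 7, 'w': 2, 'g': 0, 't': 3, 'v': 1}
lookup['h'] = 1 → {'y': 3, 's': 3, 'j': 7, 'w': 2, 'g': 0, 't': 3, 'v': 1, 'h': 1}
lookup['v'] = 6 → {'y': 3, 's': 3, 'j': 7, 'w': 2, 'g': 0, 't': 3, 'v': 6, 'h': 1}
lookup['h'] = lookup['t']+4 = 7 → {'y': 3, 's': 3, 'j': 7, 'w': 2, 'g': 0, 't': 3, 'v': 6, 'h': 7}
del 's' → {'y': 3, 'j': 7, 'w': 2, 'g': 0, 't': 3, 'v': 6, 'h': 7}
lookup['j']+lookup['y'] = 7+3 = 10

10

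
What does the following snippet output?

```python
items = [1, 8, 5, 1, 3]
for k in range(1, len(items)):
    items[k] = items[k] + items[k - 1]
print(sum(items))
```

57

k=1: items[1] = 8+1 = 9 → [1, 9, 5, 1, 3]
k=2: items[2] = 5+9 = 14 → [1, 9, 14, 1, 3]
k=3: items[3] = 1+14 = 15 → [1, 9, 14, 15, 3]
k=4: items[4] = 3+15 = 18 → [1, 9, 14, 15, 18]
sum = 57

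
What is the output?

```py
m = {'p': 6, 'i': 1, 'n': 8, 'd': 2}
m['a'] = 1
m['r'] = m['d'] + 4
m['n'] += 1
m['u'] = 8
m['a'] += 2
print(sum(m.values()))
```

35

m['a'] = 1 → {'p': 6, 'i': 1, 'n': 8, 'd': 2, 'a': 1}
m['r'] = m['d']+4 = 6 → {'p': 6, 'i': 1, 'n': 8, 'd': 2, 'a': 1, 'r': 6}
m['n'] = 8+1 = 9 → {'p': 6, 'i': 1, 'n': 9, 'd': 2, 'a': 1, 'r': 6}
m['u'] = 8 → {'p': 6, 'i': 1, 'n': 9, 'd': 2, 'a': 1, 'r': 6, 'u': 8}
m['a'] = 1+2 = 3 → {'p': 6, 'i': 1, 'n': 9, 'd': 2, 'a': 3, 'r': 6, 'u': 8}
sum of values = 35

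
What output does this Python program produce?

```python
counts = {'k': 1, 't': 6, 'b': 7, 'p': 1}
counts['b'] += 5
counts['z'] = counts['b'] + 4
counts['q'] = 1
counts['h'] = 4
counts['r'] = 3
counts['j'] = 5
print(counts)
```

counts['b'] = 7+5 = 12 → {'k': 1, 't': 6, 'b': 12, 'p': 1}
counts['z'] = counts['b']+4 = 16 → {'k': 1, 't': 6, 'b': 12, 'p': 1, 'z': 16}
counts['q'] = 1 → {'k': 1, 't': 6, 'b': 12, 'p': 1, 'z': 16, 'q': 1}
counts['h'] = 4 → {'k': 1, 't': 6, 'b': 12, 'p': 1, 'z': 16, 'q': 1, 'h': 4}
counts['r'] = 3 → {'k': 1, 't': 6, 'b': 12, 'p': 1, 'z': 16, 'q': 1, 'h': 4, 'r': 3}
counts['j'] = 5 → {'k': 1, 't': 6, 'b': 12, 'p': 1, 'z': 16, 'q': 1, 'h': 4, 'r': 3, 'j': 5}

{'k': 1, 't': 6, 'b': 12, 'p': 1, 'z': 16, 'q': 1, 'h': 4, 'r': 3, 'j': 5}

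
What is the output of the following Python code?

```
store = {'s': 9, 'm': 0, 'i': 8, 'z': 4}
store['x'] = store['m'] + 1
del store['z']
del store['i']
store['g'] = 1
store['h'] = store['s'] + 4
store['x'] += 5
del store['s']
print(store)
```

store['x'] = store['m']+1 = 1 → {'s': 9, 'm': 0, 'i': 8, 'z': 4, 'x': 1}
del 'z' → {'s': 9, 'm': 0, 'i': 8, 'x': 1}
del 'i' → {'s': 9, 'm': 0, 'x': 1}
store['g'] = 1 → {'s': 9, 'm': 0, 'x': 1, 'g': 1}
store['h'] = store['s']+4 = 13 → {'s': 9, 'm': 0, 'x': 1, 'g': 1, 'h': 13}
store['x'] = 1+5 = 6 → {'s': 9, 'm': 0, 'x': 6, 'g': 1, 'h': 13}
del 's' → {'m': 0, 'x': 6, 'g': 1, 'h': 13}

{'m': 0, 'x': 6, 'g': 1, 'h': 13}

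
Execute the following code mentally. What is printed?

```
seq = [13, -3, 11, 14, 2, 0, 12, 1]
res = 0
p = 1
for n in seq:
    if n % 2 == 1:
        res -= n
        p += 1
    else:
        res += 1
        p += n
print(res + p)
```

15

n=13: odd, res = 0-13 = -13; p=2
n=-3: odd, res = (-13)-(-3) = -10; p=3
n=11: odd, res = (-10)-11 = -21; p=4
n=14: not odd, res = (-21)+1 = -20; p=18
n=2: not odd, res = (-20)+1 = -19; p=20
n=0: not odd, res = (-19)+1 = -18; p=20
n=12: not odd, res = (-18)+1 = -17; p=32
n=1: odd, res = (-17)-1 = -18; p=33
res+p = (-18)+33 = 15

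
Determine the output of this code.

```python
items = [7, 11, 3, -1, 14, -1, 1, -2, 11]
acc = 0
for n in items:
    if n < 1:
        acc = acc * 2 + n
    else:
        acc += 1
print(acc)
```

n=7: not <1, acc = 0+1 = 1
n=11: not <1, acc = 1+1 = 2
n=3: not <1, acc = 2+1 = 3
n=-1: <1, acc = 3*2+(-1) = 5
n=14: not <1, acc = 5+1 = 6
n=-1: <1, acc = 6*2+(-1) = 11
n=1: not <1, acc = 11+1 = 12
n=-2: <1, acc = 12*2+(-2) = 22
n=11: not <1, acc = 22+1 = 23

23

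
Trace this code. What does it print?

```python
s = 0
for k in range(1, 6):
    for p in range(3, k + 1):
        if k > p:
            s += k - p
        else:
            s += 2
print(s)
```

k=3,p=3: not 3>3, s = 0+2 = 2
k=4,p=3: 4>3, s = 2+1 = 3
k=4,p=4: not 4>4, s = 3+2 = 5
k=5,p=3: 5>3, s = 5+2 = 7
k=5,p=4: 5>4, s = 7+1 = 8
k=5,p=5: not 5>5, s = 8+2 = 10

10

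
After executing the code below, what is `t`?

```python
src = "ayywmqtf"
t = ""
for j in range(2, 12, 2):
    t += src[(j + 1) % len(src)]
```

j=2: add src[3]='w' → 'w'
j=4: add src[5]='q' → 'wq'
j=6: add src[7]='f' → 'wqf'
j=8: add src[1]='y' → 'wqfy'
j=10: add src[3]='w' → 'wqfyw'

'wqfyw'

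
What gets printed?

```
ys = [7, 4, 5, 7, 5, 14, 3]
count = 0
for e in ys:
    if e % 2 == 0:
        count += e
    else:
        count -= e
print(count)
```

e=7: not even, count = 0-7 = -7
e=4: even, count = (-7)+4 = -3
e=5: not even, count = (-3)-5 = -8
e=7: not even, count = (-8)-7 = -15
e=5: not even, count = (-15)-5 = -20
e=14: even, count = (-20)+14 = -6
e=3: not even, count = (-6)-3 = -9

-9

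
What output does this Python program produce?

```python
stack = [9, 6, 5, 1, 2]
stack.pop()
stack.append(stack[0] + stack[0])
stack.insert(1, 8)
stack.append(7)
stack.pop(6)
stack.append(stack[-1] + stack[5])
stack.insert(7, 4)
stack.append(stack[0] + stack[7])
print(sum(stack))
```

100

pop() removes 2 → [9, 6, 5, 1]
append stack[0]+stack[0] = 9+9 = 18 → [9, 6, 5, 1, 18]
insert 8 at 1 → [9, 8, 6, 5, 1, 18]
append 7 → [9, 8, 6, 5, 1, 18, 7]
pop(6) removes 7 → [9, 8, 6, 5, 1, 18]
append stack[-1]+stack[5] = 18+18 = 36 → [9, 8, 6, 5, 1, 18, 36]
insert 4 at 7 → [9, 8, 6, 5, 1, 18, 36, 4]
append stack[0]+stack[7] = 9+4 = 13 → [9, 8, 6, 5, 1, 18, 36, 4, 13]
sum = 100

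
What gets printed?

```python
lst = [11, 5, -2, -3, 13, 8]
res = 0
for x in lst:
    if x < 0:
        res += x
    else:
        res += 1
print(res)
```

-1

x=11: not <0, res = 0+1 = 1
x=5: not <0, res = 1+1 = 2
x=-2: <0, res = 2+(-2) = 0
x=-3: <0, res = 0+(-3) = -3
x=13: not <0, res = (-3)+1 = -2
x=8: not <0, res = (-2)+1 = -1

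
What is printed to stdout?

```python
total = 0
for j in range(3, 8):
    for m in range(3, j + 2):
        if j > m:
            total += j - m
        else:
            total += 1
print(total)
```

30

j=3,m=3: not 3>3, total = 0+1 = 1
j=3,m=4: not 3>4, total = 1+1 = 2
j=4,m=3: 4>3, total = 2+1 = 3
j=4,m=4: not 4>4, total = 3+1 = 4
j=4,m=5: not 4>5, total = 4+1 = 5
j=5,m=3: 5>3, total = 5+2 = 7
j=5,m=4: 5>4, total = 7+1 = 8
j=5,m=5: not 5>5, total = 8+1 = 9
j=5,m=6: not 5>6, total = 9+1 = 10
j=6,m=3: 6>3, total = 10+3 = 13
j=6,m=4: 6>4, total = 13+2 = 15
j=6,m=5: 6>5, total = 15+1 = 16
j=6,m=6: not 6>6, total = 16+1 = 17
j=6,m=7: not 6>7, total = 17+1 = 18
j=7,m=3: 7>3, total = 18+4 = 22
j=7,m=4: 7>4, total = 22+3 = 25
j=7,m=5: 7>5, total = 25+2 = 27
j=7,m=6: 7>6, total = 27+1 = 28
j=7,m=7: not 7>7, total = 28+1 = 29
j=7,m=8: not 7>8, total = 29+1 = 30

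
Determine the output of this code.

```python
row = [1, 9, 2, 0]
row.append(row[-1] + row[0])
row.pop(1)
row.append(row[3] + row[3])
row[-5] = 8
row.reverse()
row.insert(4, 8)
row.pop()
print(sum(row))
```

append row[-1]+row[0] = 0+1 = 1 → [1, 9, 2, 0, 1]
pop(1) removes 9 → [1, 2, 0, 1]
append row[3]+row[3] = 1+1 = 2 → [1, 2, 0, 1, 2]
row[-5] = 8 → [8, 2, 0, 1, 2]
reverse → [2, 1, 0, 2, 8]
insert 8 at 4 → [2, 1, 0, 2, 8, 8]
pop() removes 8 → [2, 1, 0, 2, 8]
sum = 13

13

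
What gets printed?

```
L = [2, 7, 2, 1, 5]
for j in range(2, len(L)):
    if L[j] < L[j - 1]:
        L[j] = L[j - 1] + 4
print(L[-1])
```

19

j=2: 2<7, L[2] = 7+4 = 11 → [2, 7, 11, 1, 5]
j=3: 1<11, L[3] = 11+4 = 15 → [2, 7, 11, 15, 5]
j=4: 5<15, L[4] = 15+4 = 19 → [2, 7, 11, 15, 19]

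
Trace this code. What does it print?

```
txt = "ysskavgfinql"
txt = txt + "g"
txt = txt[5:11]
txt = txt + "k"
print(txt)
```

vgfinqk

+ 'g' → 'ysskavgfinqlg'
slice [5:11] → 'vgfinq'
+ 'k' → 'vgfinqk'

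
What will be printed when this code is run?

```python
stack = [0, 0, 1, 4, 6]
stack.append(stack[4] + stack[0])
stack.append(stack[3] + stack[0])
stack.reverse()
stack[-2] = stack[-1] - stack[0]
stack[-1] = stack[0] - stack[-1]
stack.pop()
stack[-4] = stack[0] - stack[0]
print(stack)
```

append stack[4]+stack[0] = 6+0 = 6 → [0, 0, 1, 4, 6, 6]
append stack[3]+stack[0] = 4+0 = 4 → [0, 0, 1, 4, 6, 6, 4]
reverse → [4, 6, 6, 4, 1, 0, 0]
stack[-2] = stack[-1]-stack[0] = 0-4 = -4 → [4, 6, 6, 4, 1, -4, 0]
stack[-1] = stack[0]-stack[-1] = 4-0 = 4 → [4, 6, 6, 4, 1, -4, 4]
pop() removes 4 → [4, 6, 6, 4, 1, -4]
stack[-4] = stack[0]-stack[0] = 4-4 = 0 → [4, 6, 0, 4, 1, -4]

[4, 6, 0, 4, 1, -4]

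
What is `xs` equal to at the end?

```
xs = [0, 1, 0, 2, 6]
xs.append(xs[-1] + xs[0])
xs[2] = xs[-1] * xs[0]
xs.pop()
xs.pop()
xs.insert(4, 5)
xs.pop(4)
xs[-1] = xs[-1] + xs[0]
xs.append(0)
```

append xs[-1]+xs[0] = 6+0 = 6 → [0, 1, 0, 2, 6, 6]
xs[2] = xs[-1]*xs[0] = 6*0 = 0 → [0, 1, 0, 2, 6, 6]
pop() removes 6 → [0, 1, 0, 2, 6]
pop() removes 6 → [0, 1, 0, 2]
insert 5 at 4 → [0, 1, 0, 2, 5]
pop(4) removes 5 → [0, 1, 0, 2]
xs[-1] = xs[-1]+xs[0] = 2+0 = 2 → [0, 1, 0, 2]
append 0 → [0, 1, 0, 2, 0]

[0, 1, 0, 2, 0]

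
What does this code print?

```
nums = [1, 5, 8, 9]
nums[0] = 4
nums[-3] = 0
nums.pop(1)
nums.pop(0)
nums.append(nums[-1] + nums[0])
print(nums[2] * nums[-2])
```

nums[0] = 4 → [4, 5, 8, 9]
nums[-3] = 0 → [4, 0, 8, 9]
pop(1) removes 0 → [4, 8, 9]
pop(0) removes 4 → [8, 9]
append nums[-1]+nums[0] = 9+8 = 17 → [8, 9, 17]
nums[2]*nums[-2] = 17*9 = 153

153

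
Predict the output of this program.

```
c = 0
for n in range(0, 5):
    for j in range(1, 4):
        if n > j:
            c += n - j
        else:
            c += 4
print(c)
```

46

n=0,j=1: not 0>1, c = 0+4 = 4
n=0,j=2: not 0>2, c = 4+4 = 8
n=0,j=3: not 0>3, c = 8+4 = 12
n=1,j=1: not 1>1, c = 12+4 = 16
n=1,j=2: not 1>2, c = 16+4 = 20
n=1,j=3: not 1>3, c = 20+4 = 24
n=2,j=1: 2>1, c = 24+1 = 25
n=2,j=2: not 2>2, c = 25+4 = 29
n=2,j=3: not 2>3, c = 29+4 = 33
n=3,j=1: 3>1, c = 33+2 = 35
n=3,j=2: 3>2, c = 35+1 = 36
n=3,j=3: not 3>3, c = 36+4 = 40
n=4,j=1: 4>1, c = 40+3 = 43
n=4,j=2: 4>2, c = 43+2 = 45
n=4,j=3: 4>3, c = 45+1 = 46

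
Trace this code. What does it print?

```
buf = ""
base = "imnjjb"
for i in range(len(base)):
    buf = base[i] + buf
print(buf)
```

bjjnmi

i=0: prepend 'i' → 'i'
i=1: prepend 'm' → 'mi'
i=2: prepend 'n' → 'nmi'
i=3: prepend 'j' → 'jnmi'
i=4: prepend 'j' → 'jjnmi'
i=5: prepend 'b' → 'bjjnmi'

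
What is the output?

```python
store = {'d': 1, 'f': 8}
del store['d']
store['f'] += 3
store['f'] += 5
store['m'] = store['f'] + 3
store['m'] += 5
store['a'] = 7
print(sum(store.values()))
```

del 'd' → {'f': 8}
store['f'] = 8+3 = 11 → {'f': 11}
store['f'] = 11+5 = 16 → {'f': 16}
store['m'] = store['f']+3 = 19 → {'f': 16, 'm': 19}
store['m'] = 19+5 = 24 → {'f': 16, 'm': 24}
store['a'] = 7 → {'f': 16, 'm': 24, 'a': 7}
sum of values = 47

47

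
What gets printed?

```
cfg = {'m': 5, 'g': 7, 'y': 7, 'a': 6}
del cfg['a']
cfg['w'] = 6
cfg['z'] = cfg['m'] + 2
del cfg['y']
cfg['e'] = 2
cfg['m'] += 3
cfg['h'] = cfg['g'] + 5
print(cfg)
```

del 'a' → {'m': 5, 'g': 7, 'y': 7}
cfg['w'] = 6 → {'m': 5, 'g': 7, 'y': 7, 'w': 6}
cfg['z'] = cfg['m']+2 = 7 → {'m': 5, 'g': 7, 'y': 7, 'w': 6, 'z': 7}
del 'y' → {'m': 5, 'g': 7, 'w': 6, 'z': 7}
cfg['e'] = 2 → {'m': 5, 'g': 7, 'w': 6, 'z': 7, 'e': 2}
cfg['m'] = 5+3 = 8 → {'m': 8, 'g': 7, 'w': 6, 'z': 7, 'e': 2}
cfg['h'] = cfg['g']+5 = 12 → {'m': 8, 'g': 7, 'w': 6, 'z': 7, 'e': 2, 'h': 12}

{'m': 8, 'g': 7, 'w': 6, 'z': 7, 'e': 2, 'h': 12}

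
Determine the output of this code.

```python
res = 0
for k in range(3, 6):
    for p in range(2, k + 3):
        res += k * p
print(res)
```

k=3,p=2: res = 0+6 = 6
k=3,p=3: res = 6+9 = 15
k=3,p=4: res = 15+12 = 27
k=3,p=5: res = 27+15 = 42
k=4,p=2: res = 42+8 = 50
k=4,p=3: res = 50+12 = 62
k=4,p=4: res = 62+16 = 78
k=4,p=5: res = 78+20 = 98
k=4,p=6: res = 98+24 = 122
k=5,p=2: res = 122+10 = 132
k=5,p=3: res = 132+15 = 147
k=5,p=4: res = 147+20 = 167
k=5,p=5: res = 167+25 = 192
k=5,p=6: res = 192+30 = 222
k=5,p=7: res = 222+35 = 257

257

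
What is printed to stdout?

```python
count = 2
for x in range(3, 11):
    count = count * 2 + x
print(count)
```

1524

x=3: count = 2*2+3 = 7
x=4: count = 7*2+4 = 18
x=5: count = 18*2+5 = 41
x=6: count = 41*2+6 = 88
x=7: count = 88*2+7 = 183
x=8: count = 183*2+8 = 374
x=9: count = 374*2+9 = 757
x=10: count = 757*2+10 = 1524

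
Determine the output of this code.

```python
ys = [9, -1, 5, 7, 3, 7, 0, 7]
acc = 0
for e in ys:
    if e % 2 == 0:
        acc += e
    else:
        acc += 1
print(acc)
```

e=9: not even, acc = 0+1 = 1
e=-1: not even, acc = 1+1 = 2
e=5: not even, acc = 2+1 = 3
e=7: not even, acc = 3+1 = 4
e=3: not even, acc = 4+1 = 5
e=7: not even, acc = 5+1 = 6
e=0: even, acc = 6+0 = 6
e=7: not even, acc = 6+1 = 7

7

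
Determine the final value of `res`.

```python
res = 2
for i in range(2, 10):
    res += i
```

i=2: res = 2+2 = 4
i=3: res = 4+3 = 7
i=4: res = 7+4 = 11
i=5: res = 11+5 = 16
i=6: res = 16+6 = 22
i=7: res = 22+7 = 29
i=8: res = 29+8 = 37
i=9: res = 37+9 = 46

46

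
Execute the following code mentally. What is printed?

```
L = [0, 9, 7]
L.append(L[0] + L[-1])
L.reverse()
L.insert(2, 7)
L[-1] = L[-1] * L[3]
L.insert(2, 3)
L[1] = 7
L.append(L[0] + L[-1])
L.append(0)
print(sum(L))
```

append L[0]+L[-1] = 0+7 = 7 → [0, 9, 7, 7]
reverse → [7, 7, 9, 0]
insert 7 at 2 → [7, 7, 7, 9, 0]
L[-1] = L[-1]*L[3] = 0*9 = 0 → [7, 7, 7, 9, 0]
insert 3 at 2 → [7, 7, 3, 7, 9, 0]
L[1] = 7 → [7, 7, 3, 7, 9, 0]
append L[0]+L[-1] = 7+0 = 7 → [7, 7, 3, 7, 9, 0, 7]
append 0 → [7, 7, 3, 7, 9, 0, 7, 0]
sum = 40

40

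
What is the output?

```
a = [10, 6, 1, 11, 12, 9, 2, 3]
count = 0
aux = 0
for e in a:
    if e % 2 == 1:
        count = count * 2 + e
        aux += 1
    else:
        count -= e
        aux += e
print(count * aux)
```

e=10: not odd, count = 0-10 = -10; aux=10
e=6: not odd, count = (-10)-6 = -16; aux=16
e=1: odd, count = (-16)*2+1 = -31; aux=17
e=11: odd, count = (-31)*2+11 = -51; aux=18
e=12: not odd, count = (-51)-12 = -63; aux=30
e=9: odd, count = (-63)*2+9 = -117; aux=31
e=2: not odd, count = (-117)-2 = -119; aux=33
e=3: odd, count = (-119)*2+3 = -235; aux=34
count*aux = (-235)*34 = -7990

-7990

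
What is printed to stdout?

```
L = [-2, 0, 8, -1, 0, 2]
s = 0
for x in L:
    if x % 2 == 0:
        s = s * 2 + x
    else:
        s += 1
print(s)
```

6

x=-2: even, s = 0*2+(-2) = -2
x=0: even, s = (-2)*2+0 = -4
x=8: even, s = (-4)*2+8 = 0
x=-1: not even, s = 0+1 = 1
x=0: even, s = 1*2+0 = 2
x=2: even, s = 2*2+2 = 6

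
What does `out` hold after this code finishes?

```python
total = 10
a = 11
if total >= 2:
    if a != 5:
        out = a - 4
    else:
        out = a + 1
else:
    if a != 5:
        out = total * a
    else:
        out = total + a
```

total=10, a=11
total >= 2 is True; a != 5 is True
→ out = a - 4 = 7

7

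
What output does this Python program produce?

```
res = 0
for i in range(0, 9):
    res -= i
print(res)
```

i=0: res = 0-0 = 0
i=1: res = 0-1 = -1
i=2: res = (-1)-2 = -3
i=3: res = (-3)-3 = -6
i=4: res = (-6)-4 = -10
i=5: res = (-10)-5 = -15
i=6: res = (-15)-6 = -21
i=7: res = (-21)-7 = -28
i=8: res = (-28)-8 = -36

-36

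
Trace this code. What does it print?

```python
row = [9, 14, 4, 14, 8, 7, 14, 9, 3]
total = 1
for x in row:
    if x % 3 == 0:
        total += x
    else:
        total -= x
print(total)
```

x=9: %3==0, total = 1+9 = 10
x=14: not %3==0, total = 10-14 = -4
x=4: not %3==0, total = (-4)-4 = -8
x=14: not %3==0, total = (-8)-14 = -22
x=8: not %3==0, total = (-22)-8 = -30
x=7: not %3==0, total = (-30)-7 = -37
x=14: not %3==0, total = (-37)-14 = -51
x=9: %3==0, total = (-51)+9 = -42
x=3: %3==0, total = (-42)+3 = -39

-39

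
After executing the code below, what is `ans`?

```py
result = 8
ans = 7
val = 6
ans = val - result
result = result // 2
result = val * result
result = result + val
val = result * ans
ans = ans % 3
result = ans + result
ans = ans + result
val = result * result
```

32

ans = 6-8 = -2
result = 8//2 = 4
result = 6*4 = 24
result = 24+6 = 30
val = 30*(-2) = -60
ans = (-2)%3 = 1
result = 1+30 = 31
ans = 1+31 = 32
val = 31*31 = 961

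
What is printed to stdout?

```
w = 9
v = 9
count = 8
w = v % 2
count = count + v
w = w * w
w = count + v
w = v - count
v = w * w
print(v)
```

w = 9%2 = 1
count = 8+9 = 17
w = 1*1 = 1
w = 17+9 = 26
w = 9-17 = -8
v = (-8)*(-8) = 64

64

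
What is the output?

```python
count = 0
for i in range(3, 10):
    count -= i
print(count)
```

-42

i=3: count = 0-3 = -3
i=4: count = (-3)-4 = -7
i=5: count = (-7)-5 = -12
i=6: count = (-12)-6 = -18
i=7: count = (-18)-7 = -25
i=8: count = (-25)-8 = -33
i=9: count = (-33)-9 = -42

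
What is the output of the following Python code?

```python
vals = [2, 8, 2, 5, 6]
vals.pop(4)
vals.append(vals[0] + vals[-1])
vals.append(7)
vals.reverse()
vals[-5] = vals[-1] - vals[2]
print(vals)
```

pop(4) removes 6 → [2, 8, 2, 5]
append vals[0]+vals[-1] = 2+5 = 7 → [2, 8, 2, 5, 7]
append 7 → [2, 8, 2, 5, 7, 7]
reverse → [7, 7, 5, 2, 8, 2]
vals[-5] = vals[-1]-vals[2] = 2-5 = -3 → [7, -3, 5, 2, 8, 2]

[7, -3, 5, 2, 8, 2]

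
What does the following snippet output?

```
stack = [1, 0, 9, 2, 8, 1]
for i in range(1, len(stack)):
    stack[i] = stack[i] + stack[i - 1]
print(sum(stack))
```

i=1: stack[1] = 0+1 = 1 → [1, 1, 9, 2, 8, 1]
i=2: stack[2] = 9+1 = 10 → [1, 1, 10, 2, 8, 1]
i=3: stack[3] = 2+10 = 12 → [1, 1, 10, 12, 8, 1]
i=4: stack[4] = 8+12 = 20 → [1, 1, 10, 12, 20, 1]
i=5: stack[5] = 1+20 = 21 → [1, 1, 10, 12, 20, 21]
sum = 65

65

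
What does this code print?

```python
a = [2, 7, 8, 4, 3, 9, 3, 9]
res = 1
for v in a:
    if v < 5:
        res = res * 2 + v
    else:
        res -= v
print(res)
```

-90

v=2: <5, res = 1*2+2 = 4
v=7: not <5, res = 4-7 = -3
v=8: not <5, res = (-3)-8 = -11
v=4: <5, res = (-11)*2+4 = -18
v=3: <5, res = (-18)*2+3 = -33
v=9: not <5, res = (-33)-9 = -42
v=3: <5, res = (-42)*2+3 = -81
v=9: not <5, res = (-81)-9 = -90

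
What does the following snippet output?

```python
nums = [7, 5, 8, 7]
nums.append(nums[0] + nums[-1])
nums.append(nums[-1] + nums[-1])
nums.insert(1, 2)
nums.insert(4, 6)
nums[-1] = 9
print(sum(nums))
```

58

append nums[0]+nums[-1] = 7+7 = 14 → [7, 5, 8, 7, 14]
append nums[-1]+nums[-1] = 14+14 = 28 → [7, 5, 8, 7, 14, 28]
insert 2 at 1 → [7, 2, 5, 8, 7, 14, 28]
insert 6 at 4 → [7, 2, 5, 8, 6, 7, 14, 28]
nums[-1] = 9 → [7, 2, 5, 8, 6, 7, 14, 9]
sum = 58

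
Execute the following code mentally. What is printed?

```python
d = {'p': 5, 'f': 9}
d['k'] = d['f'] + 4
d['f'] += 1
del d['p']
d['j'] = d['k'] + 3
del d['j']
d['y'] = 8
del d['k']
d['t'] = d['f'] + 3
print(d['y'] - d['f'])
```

d['k'] = d['f']+4 = 13 → {'p': 5, 'f': 9, 'k': 13}
d['f'] = 9+1 = 10 → {'p': 5, 'f': 10, 'k': 13}
del 'p' → {'f': 10, 'k': 13}
d['j'] = d['k']+3 = 16 → {'f': 10, 'k': 13, 'j': 16}
del 'j' → {'f': 10, 'k': 13}
d['y'] = 8 → {'f': 10, 'k': 13, 'y': 8}
del 'k' → {'f': 10, 'y': 8}
d['t'] = d['f']+3 = 13 → {'f': 10, 'y': 8, 't': 13}
d['y']-d['f'] = 8-10 = -2

-2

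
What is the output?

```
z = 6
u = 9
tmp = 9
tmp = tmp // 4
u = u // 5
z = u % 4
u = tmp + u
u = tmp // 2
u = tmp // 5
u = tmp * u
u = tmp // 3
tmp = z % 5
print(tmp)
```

tmp = 9//4 = 2
u = 9//5 = 1
z = 1%4 = 1
u = 2+1 = 3
u = 2//2 = 1
u = 2//5 = 0
u = 2*0 = 0
u = 2//3 = 0
tmp = 1%5 = 1

1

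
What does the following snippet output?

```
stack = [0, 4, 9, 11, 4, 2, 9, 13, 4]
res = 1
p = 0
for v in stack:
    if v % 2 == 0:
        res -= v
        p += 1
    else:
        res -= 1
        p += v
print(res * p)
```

-799

v=0: even, res = 1-0 = 1; p=1
v=4: even, res = 1-4 = -3; p=2
v=9: not even, res = (-3)-1 = -4; p=11
v=11: not even, res = (-4)-1 = -5; p=22
v=4: even, res = (-5)-4 = -9; p=23
v=2: even, res = (-9)-2 = -11; p=24
v=9: not even, res = (-11)-1 = -12; p=33
v=13: not even, res = (-12)-1 = -13; p=46
v=4: even, res = (-13)-4 = -17; p=47
res*p = (-17)*47 = -799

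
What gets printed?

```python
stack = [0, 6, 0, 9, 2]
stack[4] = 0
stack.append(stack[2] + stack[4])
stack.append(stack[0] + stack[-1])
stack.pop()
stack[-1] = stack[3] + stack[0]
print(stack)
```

stack[4] = 0 → [0, 6, 0, 9, 0]
append stack[2]+stack[4] = 0+0 = 0 → [0, 6, 0, 9, 0, 0]
append stack[0]+stack[-1] = 0+0 = 0 → [0, 6, 0, 9, 0, 0, 0]
pop() removes 0 → [0, 6, 0, 9, 0, 0]
stack[-1] = stack[3]+stack[0] = 9+0 = 9 → [0, 6, 0, 9, 0, 9]

[0, 6, 0, 9, 0, 9]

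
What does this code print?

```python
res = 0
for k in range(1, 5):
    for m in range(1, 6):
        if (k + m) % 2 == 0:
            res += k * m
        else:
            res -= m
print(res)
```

k=1,m=1: even sum, res = 0+1 = 1
k=1,m=2: odd sum, res = 1-2 = -1
k=1,m=3: even sum, res = (-1)+3 = 2
k=1,m=4: odd sum, res = 2-4 = -2
k=1,m=5: even sum, res = (-2)+5 = 3
k=2,m=1: odd sum, res = 3-1 = 2
k=2,m=2: even sum, res = 2+4 = 6
k=2,m=3: odd sum, res = 6-3 = 3
k=2,m=4: even sum, res = 3+8 = 11
k=2,m=5: odd sum, res = 11-5 = 6
k=3,m=1: even sum, res = 6+3 = 9
k=3,m=2: odd sum, res = 9-2 = 7
k=3,m=3: even sum, res = 7+9 = 16
k=3,m=4: odd sum, res = 16-4 = 12
k=3,m=5: even sum, res = 12+15 = 27
k=4,m=1: odd sum, res = 27-1 = 26
k=4,m=2: even sum, res = 26+8 = 34
k=4,m=3: odd sum, res = 34-3 = 31
k=4,m=4: even sum, res = 31+16 = 47
k=4,m=5: odd sum, res = 47-5 = 42

42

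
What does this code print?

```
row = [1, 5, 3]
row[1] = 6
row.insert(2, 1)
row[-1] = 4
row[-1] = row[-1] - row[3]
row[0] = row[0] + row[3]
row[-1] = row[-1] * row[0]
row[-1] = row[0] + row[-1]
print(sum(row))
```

row[1] = 6 → [1, 6, 3]
insert 1 at 2 → [1, 6, 1, 3]
row[-1] = 4 → [1, 6, 1, 4]
row[-1] = row[-1]-row[3] = 4-4 = 0 → [1, 6, 1, 0]
row[0] = row[0]+row[3] = 1+0 = 1 → [1, 6, 1, 0]
row[-1] = row[-1]*row[0] = 0*1 = 0 → [1, 6, 1, 0]
row[-1] = row[0]+row[-1] = 1+0 = 1 → [1, 6, 1, 1]
sum = 9

9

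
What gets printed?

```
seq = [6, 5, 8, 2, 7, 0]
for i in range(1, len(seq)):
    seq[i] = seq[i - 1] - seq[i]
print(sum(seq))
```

i=1: seq[1] = 6-5 = 1 → [6, 1, 8, 2, 7, 0]
i=2: seq[2] = 1-8 = -7 → [6, 1, -7, 2, 7, 0]
i=3: seq[3] = (-7)-2 = -9 → [6, 1, -7, -9, 7, 0]
i=4: seq[4] = (-9)-7 = -16 → [6, 1, -7, -9, -16, 0]
i=5: seq[5] = (-16)-0 = -16 → [6, 1, -7, -9, -16, -16]
sum = -41

-41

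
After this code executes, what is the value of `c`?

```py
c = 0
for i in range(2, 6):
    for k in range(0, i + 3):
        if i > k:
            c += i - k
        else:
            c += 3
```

70

i=2,k=0: 2>0, c = 0+2 = 2
i=2,k=1: 2>1, c = 2+1 = 3
i=2,k=2: not 2>2, c = 3+3 = 6
i=2,k=3: not 2>3, c = 6+3 = 9
i=2,k=4: not 2>4, c = 9+3 = 12
i=3,k=0: 3>0, c = 12+3 = 15
i=3,k=1: 3>1, c = 15+2 = 17
i=3,k=2: 3>2, c = 17+1 = 18
i=3,k=3: not 3>3, c = 18+3 = 21
i=3,k=4: not 3>4, c = 21+3 = 24
i=3,k=5: not 3>5, c = 24+3 = 27
i=4,k=0: 4>0, c = 27+4 = 31
i=4,k=1: 4>1, c = 31+3 = 34
i=4,k=2: 4>2, c = 34+2 = 36
i=4,k=3: 4>3, c = 36+1 = 37
i=4,k=4: not 4>4, c = 37+3 = 40
i=4,k=5: not 4>5, c = 40+3 = 43
i=4,k=6: not 4>6, c = 43+3 = 46
i=5,k=0: 5>0, c = 46+5 = 51
i=5,k=1: 5>1, c = 51+4 = 55
i=5,k=2: 5>2, c = 55+3 = 58
i=5,k=3: 5>3, c = 58+2 = 60
i=5,k=4: 5>4, c = 60+1 = 61
i=5,k=5: not 5>5, c = 61+3 = 64
i=5,k=6: not 5>6, c = 64+3 = 67
i=5,k=7: not 5>7, c = 67+3 = 70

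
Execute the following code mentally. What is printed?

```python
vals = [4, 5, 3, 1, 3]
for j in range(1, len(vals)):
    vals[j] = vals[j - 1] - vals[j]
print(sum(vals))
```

j=1: vals[1] = 4-5 = -1 → [4, -1, 3, 1, 3]
j=2: vals[2] = (-1)-3 = -4 → [4, -1, -4, 1, 3]
j=3: vals[3] = (-4)-1 = -5 → [4, -1, -4, -5, 3]
j=4: vals[4] = (-5)-3 = -8 → [4, -1, -4, -5, -8]
sum = -14

-14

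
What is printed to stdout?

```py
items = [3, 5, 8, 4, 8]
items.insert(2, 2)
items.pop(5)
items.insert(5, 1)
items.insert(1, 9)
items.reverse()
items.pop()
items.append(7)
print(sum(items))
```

36

insert 2 at 2 → [3, 5, 2, 8, 4, 8]
pop(5) removes 8 → [3, 5, 2, 8, 4]
insert 1 at 5 → [3, 5, 2, 8, 4, 1]
insert 9 at 1 → [3, 9, 5, 2, 8, 4, 1]
reverse → [1, 4, 8, 2, 5, 9, 3]
pop() removes 3 → [1, 4, 8, 2, 5, 9]
append 7 → [1, 4, 8, 2, 5, 9, 7]
sum = 36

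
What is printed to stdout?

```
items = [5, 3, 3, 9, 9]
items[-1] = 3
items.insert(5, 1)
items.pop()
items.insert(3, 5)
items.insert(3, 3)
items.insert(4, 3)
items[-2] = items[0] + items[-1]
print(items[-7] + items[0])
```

8

items[-1] = 3 → [5, 3, 3, 9, 3]
insert 1 at 5 → [5, 3, 3, 9, 3, 1]
pop() removes 1 → [5, 3, 3, 9, 3]
insert 5 at 3 → [5, 3, 3, 5, 9, 3]
insert 3 at 3 → [5, 3, 3, 3, 5, 9, 3]
insert 3 at 4 → [5, 3, 3, 3, 3, 5, 9, 3]
items[-2] = items[0]+items[-1] = 5+3 = 8 → [5, 3, 3, 3, 3, 5, 8, 3]
items[-7]+items[0] = 3+5 = 8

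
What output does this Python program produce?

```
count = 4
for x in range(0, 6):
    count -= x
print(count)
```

-11

x=0: count = 4-0 = 4
x=1: count = 4-1 = 3
x=2: count = 3-2 = 1
x=3: count = 1-3 = -2
x=4: count = (-2)-4 = -6
x=5: count = (-6)-5 = -11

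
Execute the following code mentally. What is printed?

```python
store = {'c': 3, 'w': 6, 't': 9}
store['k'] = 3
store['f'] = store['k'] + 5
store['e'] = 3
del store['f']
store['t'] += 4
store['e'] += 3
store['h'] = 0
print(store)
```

{'c': 3, 'w': 6, 't': 13, 'k': 3, 'e': 6, 'h': 0}

store['k'] = 3 → {'c': 3, 'w': 6, 't': 9, 'k': 3}
store['f'] = store['k']+5 = 8 → {'c': 3, 'w': 6, 't': 9, 'k': 3, 'f': 8}
store['e'] = 3 → {'c': 3, 'w': 6, 't': 9, 'k': 3, 'f': 8, 'e': 3}
del 'f' → {'c': 3, 'w': 6, 't': 9, 'k': 3, 'e': 3}
store['t'] = 9+4 = 13 → {'c': 3, 'w': 6, 't': 13, 'k': 3, 'e': 3}
store['e'] = 3+3 = 6 → {'c': 3, 'w': 6, 't': 13, 'k': 3, 'e': 6}
store['h'] = 0 → {'c': 3, 'w': 6, 't': 13, 'k': 3, 'e': 6, 'h': 0}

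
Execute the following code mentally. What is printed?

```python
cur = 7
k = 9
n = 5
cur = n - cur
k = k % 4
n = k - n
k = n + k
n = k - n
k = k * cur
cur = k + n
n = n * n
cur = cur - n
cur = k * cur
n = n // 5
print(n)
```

0

cur = 5-7 = -2
k = 9%4 = 1
n = 1-5 = -4
k = (-4)+1 = -3
n = (-3)-(-4) = 1
k = (-3)*(-2) = 6
cur = 6+1 = 7
n = 1*1 = 1
cur = 7-1 = 6
cur = 6*6 = 36
n = 1//5 = 0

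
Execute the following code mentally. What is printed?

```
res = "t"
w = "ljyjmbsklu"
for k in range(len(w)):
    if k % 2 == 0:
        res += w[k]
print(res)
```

k=0: add 'l' → 'tl'
k=1: skip
k=2: add 'y' → 'tly'
k=3: skip
k=4: add 'm' → 'tlym'
k=5: skip
k=6: add 's' → 'tlyms'
k=7: skip
k=8: add 'l' → 'tlymsl'
k=9: skip

tlymsl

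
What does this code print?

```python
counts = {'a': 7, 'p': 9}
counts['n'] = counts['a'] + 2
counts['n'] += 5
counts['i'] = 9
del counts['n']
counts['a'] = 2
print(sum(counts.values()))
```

counts['n'] = counts['a']+2 = 9 → {'a': 7, 'p': 9, 'n': 9}
counts['n'] = 9+5 = 14 → {'a': 7, 'p': 9, 'n': 14}
counts['i'] = 9 → {'a': 7, 'p': 9, 'n': 14, 'i': 9}
del 'n' → {'a': 7, 'p': 9, 'i': 9}
counts['a'] = 2 → {'a': 2, 'p': 9, 'i': 9}
sum of values = 20

20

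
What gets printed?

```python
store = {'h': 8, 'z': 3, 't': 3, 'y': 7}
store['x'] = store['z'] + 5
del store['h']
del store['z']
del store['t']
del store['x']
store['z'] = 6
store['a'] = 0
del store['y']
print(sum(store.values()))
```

6

store['x'] = store['z']+5 = 8 → {'h': 8, 'z': 3, 't': 3, 'y': 7, 'x': 8}
del 'h' → {'z': 3, 't': 3, 'y': 7, 'x': 8}
del 'z' → {'t': 3, 'y': 7, 'x': 8}
del 't' → {'y': 7, 'x': 8}
del 'x' → {'y': 7}
store['z'] = 6 → {'y': 7, 'z': 6}
store['a'] = 0 → {'y': 7, 'z': 6, 'a': 0}
del 'y' → {'z': 6, 'a': 0}
sum of values = 6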